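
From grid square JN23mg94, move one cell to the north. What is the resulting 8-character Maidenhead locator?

JN23mg95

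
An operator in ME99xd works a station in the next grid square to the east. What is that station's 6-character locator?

NE09ad

Longitude subsquare x = 23; +1 → 24, wraps to 0 = a, carry into square.
Longitude square 9; +1 → 10, wraps to 0, carry into field.
Longitude field M = 12; +1 → 13 = N.
The latitude characters are unchanged.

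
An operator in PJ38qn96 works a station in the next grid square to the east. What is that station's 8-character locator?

Longitude extended square 9; +1 → 10, wraps to 0, carry into subsquare.
Longitude subsquare q = 16; +1 → 17 = r.
The latitude characters are unchanged.

PJ38rn06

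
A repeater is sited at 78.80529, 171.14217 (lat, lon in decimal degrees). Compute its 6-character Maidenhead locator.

RQ58nt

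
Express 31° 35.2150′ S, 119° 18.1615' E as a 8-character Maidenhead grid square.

OF98pj69

Shift to the Maidenhead origin (180°W, 90°S): lon 299.30269, lat 58.41308.
Field: lon ⌊299.30269/20⌋ = 14 → O; lat ⌊58.41308/10⌋ = 5 → F.
Square: lon ⌊19.30269/2⌋ = 9; lat ⌊8.41308/1⌋ = 8.
Subsquare: lon ⌊1.30269/0.0833333⌋ = 15 → p; lat ⌊0.41308/0.0416667⌋ = 9 → j.
Extended square: lon ⌊0.05269/0.00833333⌋ = 6; lat ⌊0.03808/0.00416667⌋ = 9.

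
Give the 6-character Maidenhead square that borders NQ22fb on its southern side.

NQ22fa

Latitude subsquare b = 1; −1 → 0 = a.
The longitude characters are unchanged.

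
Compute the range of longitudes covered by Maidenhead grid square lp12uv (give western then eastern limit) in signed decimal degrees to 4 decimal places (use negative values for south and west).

Field L=11, P=15: +11·20° lon, +15·10° lat → SW at lon 40°, lat 60°.
Square 1, 2: +1·2° lon, +2·1° lat → SW at lon 42°, lat 62°.
Subsquare u=20, v=21: +20·0.0833333° lon, +21·0.0416667° lat → SW at lon 43.6667°, lat 62.875°.
Cell spans 0.0833333° lon × 0.0416667° lat.
west 43.6667, east 43.7500.

43.6667, 43.7500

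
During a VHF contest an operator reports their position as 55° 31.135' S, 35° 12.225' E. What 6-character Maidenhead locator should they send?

Offset from 180°W / 90°S: lon 215.2038°, lat 34.4811°.
Field: 215.2038/20 → 10 → K, 34.4811/10 → 3 → D; chars KD.
Square: 15.2038/2 → 7, 4.4811/1 → 4; chars 74.
Subsquare: 1.2038/0.0833333 → 14 → o, 0.4811/0.0416667 → 11 → l; chars ol.

KD74ol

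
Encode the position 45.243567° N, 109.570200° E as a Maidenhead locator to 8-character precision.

ON45sf88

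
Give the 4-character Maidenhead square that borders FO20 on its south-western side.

Longitude square 2; −1 → 1.
Latitude square 0; −1 → -1, wraps to 9, carry into field.
Latitude field O = 14; −1 → 13 = N.

FN19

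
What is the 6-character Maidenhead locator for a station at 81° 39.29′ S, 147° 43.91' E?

QA38ui

Shift to the Maidenhead origin (180°W, 90°S): lon 327.7318, lat 8.3452.
Field (20°×10°, letters A–R): lon ⌊327.7318/20⌋ = 16 → Q; lat ⌊8.3452/10⌋ = 0 → A.
Square (2°×1°, digits 0–9): lon ⌊7.7318/2⌋ = 3; lat ⌊8.3452/1⌋ = 8.
Subsquare (5′×2.5′, letters a–x): lon ⌊1.7318/0.0833333⌋ = 20 → u; lat ⌊0.3452/0.0416667⌋ = 8 → i.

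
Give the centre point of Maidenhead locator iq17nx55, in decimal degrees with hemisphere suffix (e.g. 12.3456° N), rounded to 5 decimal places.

Field I=8, Q=16: +8·20° lon, +16·10° lat → SW at lon -20°, lat 70°.
Square 1, 7: +1·2° lon, +7·1° lat → SW at lon -18°, lat 77°.
Subsquare n=13, x=23: +13·0.0833333° lon, +23·0.0416667° lat → SW at lon -16.9167°, lat 77.9583°.
Extended square 5, 5: +5·0.00833333° lon, +5·0.00416667° lat → SW at lon -16.875°, lat 77.9792°.
Cell spans 0.00833333° lon × 0.00416667° lat. Centre is SW corner plus half of each.
latitude 77.98125° N, longitude 16.87083° W.

77.98125° N, 16.87083° W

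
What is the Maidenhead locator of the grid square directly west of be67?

Longitude square 6; −1 → 5.
The latitude characters are unchanged.

BE57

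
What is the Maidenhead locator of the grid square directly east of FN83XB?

FN93ab

Longitude subsquare x = 23; +1 → 24, wraps to 0 = a, carry into square.
Longitude square 8; +1 → 9.
The latitude characters are unchanged.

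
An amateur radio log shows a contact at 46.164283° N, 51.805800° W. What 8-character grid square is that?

GN46cd39

Add 180° to longitude and 90° to latitude: 128.19420, 136.16428.
Field (20°×10°, letters A–R): 128.19420/20 → 6 → G, 136.16428/10 → 13 → N; chars GN.
Square (2°×1°, digits 0–9): 8.19420/2 → 4, 6.16428/1 → 6; chars 46.
Subsquare (5′×2.5′, letters a–x): 0.19420/0.0833333 → 2 → c, 0.16428/0.0416667 → 3 → d; chars cd.
Extended square (30″×15″, digits 0–9): 0.02753/0.00833333 → 3, 0.03928/0.00416667 → 9; chars 39.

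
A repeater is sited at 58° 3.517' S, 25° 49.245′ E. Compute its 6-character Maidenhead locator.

KD21vw

Add 180° to longitude and 90° to latitude: 205.8208, 31.9414.
Field: 205.8208/20 → 10 → K, 31.9414/10 → 3 → D; chars KD.
Square: 5.8208/2 → 2, 1.9414/1 → 1; chars 21.
Subsquare: 1.8208/0.0833333 → 21 → v, 0.9414/0.0416667 → 22 → w; chars vw.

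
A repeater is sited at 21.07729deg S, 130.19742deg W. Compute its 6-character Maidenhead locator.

Add 180° to longitude and 90° to latitude: 49.8026, 68.9227.
Field (20°×10°, letters A–R): lon ⌊49.8026/20⌋ = 2 → C; lat ⌊68.9227/10⌋ = 6 → G.
Square (2°×1°, digits 0–9): lon ⌊9.8026/2⌋ = 4; lat ⌊8.9227/1⌋ = 8.
Subsquare (5′×2.5′, letters a–x): lon ⌊1.8026/0.0833333⌋ = 21 → v; lat ⌊0.9227/0.0416667⌋ = 22 → w.

CG48vw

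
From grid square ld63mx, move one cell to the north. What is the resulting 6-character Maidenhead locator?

Latitude subsquare x = 23; +1 → 24, wraps to 0 = a, carry into square.
Latitude square 3; +1 → 4.
The longitude characters are unchanged.

LD64ma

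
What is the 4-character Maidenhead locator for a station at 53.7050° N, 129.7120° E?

Shift to the Maidenhead origin (180°W, 90°S): lon 309.71, lat 143.70.
Field: 309.71/20 → 15 → P, 143.70/10 → 14 → O; chars PO.
Square: 9.71/2 → 4, 3.70/1 → 3; chars 43.

PO43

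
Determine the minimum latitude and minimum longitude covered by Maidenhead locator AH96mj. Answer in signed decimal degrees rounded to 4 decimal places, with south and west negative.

-13.6250, -161.0000

Field A=0, H=7: +0·20° lon, +7·10° lat → SW at lon -180°, lat -20°.
Square 9, 6: +9·2° lon, +6·1° lat → SW at lon -162°, lat -14°.
Subsquare m=12, j=9: +12·0.0833333° lon, +9·0.0416667° lat → SW at lon -161°, lat -13.625°.
latitude -13.6250, longitude -161.0000.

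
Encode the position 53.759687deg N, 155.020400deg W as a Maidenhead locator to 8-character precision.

Shift to the Maidenhead origin (180°W, 90°S): lon 24.97960, lat 143.75969.
Field: lon ⌊24.97960/20⌋ = 1 → B; lat ⌊143.75969/10⌋ = 14 → O.
Square: lon ⌊4.97960/2⌋ = 2; lat ⌊3.75969/1⌋ = 3.
Subsquare: lon ⌊0.97960/0.0833333⌋ = 11 → l; lat ⌊0.75969/0.0416667⌋ = 18 → s.
Extended square: lon ⌊0.06293/0.00833333⌋ = 7; lat ⌊0.00969/0.00416667⌋ = 2.

BO23ls72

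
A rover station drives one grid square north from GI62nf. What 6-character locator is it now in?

Latitude subsquare f = 5; +1 → 6 = g.
The longitude characters are unchanged.

GI62ng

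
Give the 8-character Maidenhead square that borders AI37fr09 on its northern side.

AI37fs00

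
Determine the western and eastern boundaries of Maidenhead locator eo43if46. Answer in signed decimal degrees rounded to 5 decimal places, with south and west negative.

Field E=4, O=14: +4·20° lon, +14·10° lat → SW at lon -100°, lat 50°.
Square 4, 3: +4·2° lon, +3·1° lat → SW at lon -92°, lat 53°.
Subsquare i=8, f=5: +8·0.0833333° lon, +5·0.0416667° lat → SW at lon -91.3333°, lat 53.2083°.
Extended square 4, 6: +4·0.00833333° lon, +6·0.00416667° lat → SW at lon -91.3°, lat 53.2333°.
Cell spans 0.00833333° lon × 0.00416667° lat.
west -91.30000, east -91.29167.

-91.30000, -91.29167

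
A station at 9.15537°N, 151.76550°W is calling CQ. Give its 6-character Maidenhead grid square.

Shift to the Maidenhead origin (180°W, 90°S): lon 28.2345, lat 99.1554.
Field: 28.2345/20 → 1 → B, 99.1554/10 → 9 → J; chars BJ.
Square: 8.2345/2 → 4, 9.1554/1 → 9; chars 49.
Subsquare: 0.2345/0.0833333 → 2 → c, 0.1554/0.0416667 → 3 → d; chars cd.

BJ49cd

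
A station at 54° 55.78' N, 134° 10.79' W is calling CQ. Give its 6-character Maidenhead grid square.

CO24vw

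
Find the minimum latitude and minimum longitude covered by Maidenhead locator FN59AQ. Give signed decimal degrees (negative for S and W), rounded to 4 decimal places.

Field F=5, N=13: +5·20° lon, +13·10° lat → SW at lon -80°, lat 40°.
Square 5, 9: +5·2° lon, +9·1° lat → SW at lon -70°, lat 49°.
Subsquare a=0, q=16: +0·0.0833333° lon, +16·0.0416667° lat → SW at lon -70°, lat 49.6667°.
latitude 49.6667, longitude -70.0000.

49.6667, -70.0000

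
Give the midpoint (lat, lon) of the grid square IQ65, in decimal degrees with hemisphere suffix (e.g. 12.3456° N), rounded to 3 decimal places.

Field I=8, Q=16: +8·20° lon, +16·10° lat → SW at lon -20°, lat 70°.
Square 6, 5: +6·2° lon, +5·1° lat → SW at lon -8°, lat 75°.
Cell spans 2° lon × 1° lat. Centre is SW corner plus half of each.
latitude 75.500° N, longitude 7.000° W.

75.500° N, 7.000° W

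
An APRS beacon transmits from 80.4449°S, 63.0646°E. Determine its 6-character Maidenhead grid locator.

MA19mn

Add 180° to longitude and 90° to latitude: 243.0646, 9.5551.
Field (20°×10°, letters A–R): 243.0646/20 → 12 → M, 9.5551/10 → 0 → A; chars MA.
Square (2°×1°, digits 0–9): 3.0646/2 → 1, 9.5551/1 → 9; chars 19.
Subsquare (5′×2.5′, letters a–x): 1.0646/0.0833333 → 12 → m, 0.5551/0.0416667 → 13 → n; chars mn.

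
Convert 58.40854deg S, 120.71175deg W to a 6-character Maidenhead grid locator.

CD91po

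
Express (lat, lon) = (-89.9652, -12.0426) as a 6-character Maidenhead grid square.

IA30xa

Add 180° to longitude and 90° to latitude: 167.9574, 0.0348.
Field: lon ⌊167.9574/20⌋ = 8 → I; lat ⌊0.0348/10⌋ = 0 → A.
Square: lon ⌊7.9574/2⌋ = 3; lat ⌊0.0348/1⌋ = 0.
Subsquare: lon ⌊1.9574/0.0833333⌋ = 23 → x; lat ⌊0.0348/0.0416667⌋ = 0 → a.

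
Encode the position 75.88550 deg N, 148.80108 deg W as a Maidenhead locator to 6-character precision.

BQ55ov

Add 180° to longitude and 90° to latitude: 31.1989, 165.8855.
Field: lon ⌊31.1989/20⌋ = 1 → B; lat ⌊165.8855/10⌋ = 16 → Q.
Square: lon ⌊11.1989/2⌋ = 5; lat ⌊5.8855/1⌋ = 5.
Subsquare: lon ⌊1.1989/0.0833333⌋ = 14 → o; lat ⌊0.8855/0.0416667⌋ = 21 → v.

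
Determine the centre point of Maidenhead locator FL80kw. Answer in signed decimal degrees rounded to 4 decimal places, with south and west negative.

20.9375, -63.1250

Field F=5, L=11: +5·20° lon, +11·10° lat → SW at lon -80°, lat 20°.
Square 8, 0: +8·2° lon, +0·1° lat → SW at lon -64°, lat 20°.
Subsquare k=10, w=22: +10·0.0833333° lon, +22·0.0416667° lat → SW at lon -63.1667°, lat 20.9167°.
Cell spans 0.0833333° lon × 0.0416667° lat. Centre is SW corner plus half of each.
latitude 20.9375, longitude -63.1250.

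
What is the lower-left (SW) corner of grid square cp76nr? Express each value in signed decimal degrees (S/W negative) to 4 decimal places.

66.7083, -124.9167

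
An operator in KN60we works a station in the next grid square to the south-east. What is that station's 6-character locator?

Longitude subsquare w = 22; +1 → 23 = x.
Latitude subsquare e = 4; −1 → 3 = d.

KN60xd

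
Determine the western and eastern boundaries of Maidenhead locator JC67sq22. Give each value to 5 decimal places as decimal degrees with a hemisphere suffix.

Field J=9, C=2: +9·20° lon, +2·10° lat → SW at lon 0°, lat -70°.
Square 6, 7: +6·2° lon, +7·1° lat → SW at lon 12°, lat -63°.
Subsquare s=18, q=16: +18·0.0833333° lon, +16·0.0416667° lat → SW at lon 13.5°, lat -62.3333°.
Extended square 2, 2: +2·0.00833333° lon, +2·0.00416667° lat → SW at lon 13.5167°, lat -62.325°.
Cell spans 0.00833333° lon × 0.00416667° lat.
west 13.51667° E, east 13.52500° E.

13.51667° E, 13.52500° E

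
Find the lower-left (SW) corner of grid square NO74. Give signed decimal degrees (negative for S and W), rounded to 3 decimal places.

54.000, 94.000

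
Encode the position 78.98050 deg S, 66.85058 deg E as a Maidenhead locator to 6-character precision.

MB31ka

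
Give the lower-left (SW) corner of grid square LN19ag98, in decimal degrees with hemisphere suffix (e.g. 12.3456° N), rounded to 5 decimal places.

49.28333° N, 42.07500° E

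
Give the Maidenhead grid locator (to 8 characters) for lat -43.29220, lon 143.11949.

QE16nq49

Add 180° to longitude and 90° to latitude: 323.11949, 46.70780.
Field: lon ⌊323.11949/20⌋ = 16 → Q; lat ⌊46.70780/10⌋ = 4 → E.
Square: lon ⌊3.11949/2⌋ = 1; lat ⌊6.70780/1⌋ = 6.
Subsquare: lon ⌊1.11949/0.0833333⌋ = 13 → n; lat ⌊0.70780/0.0416667⌋ = 16 → q.
Extended square: lon ⌊0.03616/0.00833333⌋ = 4; lat ⌊0.04113/0.00416667⌋ = 9.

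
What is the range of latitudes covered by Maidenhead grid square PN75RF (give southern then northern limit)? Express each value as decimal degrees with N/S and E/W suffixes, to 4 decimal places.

45.2083° N, 45.2500° N

Field P=15, N=13: +15·20° lon, +13·10° lat → SW at lon 120°, lat 40°.
Square 7, 5: +7·2° lon, +5·1° lat → SW at lon 134°, lat 45°.
Subsquare r=17, f=5: +17·0.0833333° lon, +5·0.0416667° lat → SW at lon 135.417°, lat 45.2083°.
Cell spans 0.0833333° lon × 0.0416667° lat.
south 45.2083° N, north 45.2500° N.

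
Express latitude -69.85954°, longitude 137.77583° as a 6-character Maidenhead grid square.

Shift to the Maidenhead origin (180°W, 90°S): lon 317.7758, lat 20.1405.
Field (20°×10°, letters A–R): lon ⌊317.7758/20⌋ = 15 → P; lat ⌊20.1405/10⌋ = 2 → C.
Square (2°×1°, digits 0–9): lon ⌊17.7758/2⌋ = 8; lat ⌊0.1405/1⌋ = 0.
Subsquare (5′×2.5′, letters a–x): lon ⌊1.7758/0.0833333⌋ = 21 → v; lat ⌊0.1405/0.0416667⌋ = 3 → d.

PC80vd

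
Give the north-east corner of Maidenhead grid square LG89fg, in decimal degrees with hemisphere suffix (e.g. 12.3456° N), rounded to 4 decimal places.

20.7083° S, 56.5000° E

Field L=11, G=6: +11·20° lon, +6·10° lat → SW at lon 40°, lat -30°.
Square 8, 9: +8·2° lon, +9·1° lat → SW at lon 56°, lat -21°.
Subsquare f=5, g=6: +5·0.0833333° lon, +6·0.0416667° lat → SW at lon 56.4167°, lat -20.75°.
Cell spans 0.0833333° lon × 0.0416667° lat. NE corner is SW corner plus one full cell.
latitude 20.7083° S, longitude 56.5000° E.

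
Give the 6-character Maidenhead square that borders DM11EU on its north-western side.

DM11dv

Longitude subsquare e = 4; −1 → 3 = d.
Latitude subsquare u = 20; +1 → 21 = v.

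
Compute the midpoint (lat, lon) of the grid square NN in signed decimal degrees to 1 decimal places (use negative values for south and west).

45.0, 90.0

Field N=13, N=13: +13·20° lon, +13·10° lat → SW at lon 80°, lat 40°.
Cell spans 20° lon × 10° lat. Centre is SW corner plus half of each.
latitude 45.0, longitude 90.0.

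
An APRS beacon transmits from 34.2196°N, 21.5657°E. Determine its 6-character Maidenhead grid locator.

KM04sf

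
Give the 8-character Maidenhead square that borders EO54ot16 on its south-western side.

Longitude extended square 1; −1 → 0.
Latitude extended square 6; −1 → 5.

EO54ot05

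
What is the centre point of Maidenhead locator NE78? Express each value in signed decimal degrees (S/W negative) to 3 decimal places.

Field N=13, E=4: +13·20° lon, +4·10° lat → SW at lon 80°, lat -50°.
Square 7, 8: +7·2° lon, +8·1° lat → SW at lon 94°, lat -42°.
Cell spans 2° lon × 1° lat. Centre is SW corner plus half of each.
latitude -41.500, longitude 95.000.

-41.500, 95.000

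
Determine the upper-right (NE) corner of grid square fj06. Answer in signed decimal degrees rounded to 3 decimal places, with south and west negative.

7.000, -78.000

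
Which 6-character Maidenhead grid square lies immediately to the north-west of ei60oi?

Longitude subsquare o = 14; −1 → 13 = n.
Latitude subsquare i = 8; +1 → 9 = j.

EI60nj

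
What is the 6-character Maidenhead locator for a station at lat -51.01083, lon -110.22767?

DD48vx

Add 180° to longitude and 90° to latitude: 69.7723, 38.9892.
Field: 69.7723/20 → 3 → D, 38.9892/10 → 3 → D; chars DD.
Square: 9.7723/2 → 4, 8.9892/1 → 8; chars 48.
Subsquare: 1.7723/0.0833333 → 21 → v, 0.9892/0.0416667 → 23 → x; chars vx.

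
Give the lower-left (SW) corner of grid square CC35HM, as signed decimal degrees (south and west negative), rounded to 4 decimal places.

Field C=2, C=2: +2·20° lon, +2·10° lat → SW at lon -140°, lat -70°.
Square 3, 5: +3·2° lon, +5·1° lat → SW at lon -134°, lat -65°.
Subsquare h=7, m=12: +7·0.0833333° lon, +12·0.0416667° lat → SW at lon -133.417°, lat -64.5°.
latitude -64.5000, longitude -133.4167.

-64.5000, -133.4167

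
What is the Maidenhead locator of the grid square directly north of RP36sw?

Latitude subsquare w = 22; +1 → 23 = x.
The longitude characters are unchanged.

RP36sx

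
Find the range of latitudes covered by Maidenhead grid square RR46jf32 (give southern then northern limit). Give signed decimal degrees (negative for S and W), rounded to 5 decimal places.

86.21667, 86.22083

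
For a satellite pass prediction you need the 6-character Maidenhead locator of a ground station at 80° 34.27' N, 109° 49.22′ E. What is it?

Shift to the Maidenhead origin (180°W, 90°S): lon 289.8203, lat 170.5712.
Field (20°×10°, letters A–R): 289.8203/20 → 14 → O, 170.5712/10 → 17 → R; chars OR.
Square (2°×1°, digits 0–9): 9.8203/2 → 4, 0.5712/1 → 0; chars 40.
Subsquare (5′×2.5′, letters a–x): 1.8203/0.0833333 → 21 → v, 0.5712/0.0416667 → 13 → n; chars vn.

OR40vn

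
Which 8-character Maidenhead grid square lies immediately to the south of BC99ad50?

BC99ac59

Latitude extended square 0; −1 → -1, wraps to 9, carry into subsquare.
Latitude subsquare d = 3; −1 → 2 = c.
The longitude characters are unchanged.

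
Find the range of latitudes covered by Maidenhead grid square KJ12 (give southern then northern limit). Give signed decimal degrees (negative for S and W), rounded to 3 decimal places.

2.000, 3.000

Field K=10, J=9: +10·20° lon, +9·10° lat → SW at lon 20°, lat 0°.
Square 1, 2: +1·2° lon, +2·1° lat → SW at lon 22°, lat 2°.
Cell spans 2° lon × 1° lat.
south 2.000, north 3.000.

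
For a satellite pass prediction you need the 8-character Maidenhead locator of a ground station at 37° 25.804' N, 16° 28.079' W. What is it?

IM17sk33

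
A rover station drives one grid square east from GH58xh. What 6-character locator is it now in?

GH68ah

Longitude subsquare x = 23; +1 → 24, wraps to 0 = a, carry into square.
Longitude square 5; +1 → 6.
The latitude characters are unchanged.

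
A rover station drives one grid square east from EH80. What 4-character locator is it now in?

Longitude square 8; +1 → 9.
The latitude characters are unchanged.

EH90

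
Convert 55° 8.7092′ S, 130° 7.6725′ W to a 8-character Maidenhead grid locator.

CD44wu45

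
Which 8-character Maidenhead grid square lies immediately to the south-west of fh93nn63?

FH93nn52

Longitude extended square 6; −1 → 5.
Latitude extended square 3; −1 → 2.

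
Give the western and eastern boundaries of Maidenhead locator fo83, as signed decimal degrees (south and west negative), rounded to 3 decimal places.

Field F=5, O=14: +5·20° lon, +14·10° lat → SW at lon -80°, lat 50°.
Square 8, 3: +8·2° lon, +3·1° lat → SW at lon -64°, lat 53°.
Cell spans 2° lon × 1° lat.
west -64.000, east -62.000.

-64.000, -62.000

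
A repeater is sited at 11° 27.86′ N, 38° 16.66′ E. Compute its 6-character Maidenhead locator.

Add 180° to longitude and 90° to latitude: 218.2777, 101.4643.
Field: lon ⌊218.2777/20⌋ = 10 → K; lat ⌊101.4643/10⌋ = 10 → K.
Square: lon ⌊18.2777/2⌋ = 9; lat ⌊1.4643/1⌋ = 1.
Subsquare: lon ⌊0.2777/0.0833333⌋ = 3 → d; lat ⌊0.4643/0.0416667⌋ = 11 → l.

KK91dl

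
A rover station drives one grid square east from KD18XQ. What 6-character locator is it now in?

KD28aq

Longitude subsquare x = 23; +1 → 24, wraps to 0 = a, carry into square.
Longitude square 1; +1 → 2.
The latitude characters are unchanged.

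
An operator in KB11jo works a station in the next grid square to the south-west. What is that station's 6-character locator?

Longitude subsquare j = 9; −1 → 8 = i.
Latitude subsquare o = 14; −1 → 13 = n.

KB11in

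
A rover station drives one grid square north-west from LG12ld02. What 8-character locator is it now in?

LG12kd93

Longitude extended square 0; −1 → -1, wraps to 9, carry into subsquare.
Longitude subsquare l = 11; −1 → 10 = k.
Latitude extended square 2; +1 → 3.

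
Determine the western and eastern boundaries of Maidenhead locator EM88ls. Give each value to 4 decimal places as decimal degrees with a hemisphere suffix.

83.0833° W, 83.0000° W

Field E=4, M=12: +4·20° lon, +12·10° lat → SW at lon -100°, lat 30°.
Square 8, 8: +8·2° lon, +8·1° lat → SW at lon -84°, lat 38°.
Subsquare l=11, s=18: +11·0.0833333° lon, +18·0.0416667° lat → SW at lon -83.0833°, lat 38.75°.
Cell spans 0.0833333° lon × 0.0416667° lat.
west 83.0833° W, east 83.0000° W.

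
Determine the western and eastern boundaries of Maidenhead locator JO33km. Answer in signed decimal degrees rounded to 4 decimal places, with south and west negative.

Field J=9, O=14: +9·20° lon, +14·10° lat → SW at lon 0°, lat 50°.
Square 3, 3: +3·2° lon, +3·1° lat → SW at lon 6°, lat 53°.
Subsquare k=10, m=12: +10·0.0833333° lon, +12·0.0416667° lat → SW at lon 6.83333°, lat 53.5°.
Cell spans 0.0833333° lon × 0.0416667° lat.
west 6.8333, east 6.9167.

6.8333, 6.9167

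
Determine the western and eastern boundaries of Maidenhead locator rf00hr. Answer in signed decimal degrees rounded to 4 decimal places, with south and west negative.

160.5833, 160.6667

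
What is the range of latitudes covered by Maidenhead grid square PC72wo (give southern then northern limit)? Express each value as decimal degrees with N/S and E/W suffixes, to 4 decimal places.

Field P=15, C=2: +15·20° lon, +2·10° lat → SW at lon 120°, lat -70°.
Square 7, 2: +7·2° lon, +2·1° lat → SW at lon 134°, lat -68°.
Subsquare w=22, o=14: +22·0.0833333° lon, +14·0.0416667° lat → SW at lon 135.833°, lat -67.4167°.
Cell spans 0.0833333° lon × 0.0416667° lat.
south 67.4167° S, north 67.3750° S.

67.4167° S, 67.3750° S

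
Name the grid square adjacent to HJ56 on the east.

HJ66

Longitude square 5; +1 → 6.
The latitude characters are unchanged.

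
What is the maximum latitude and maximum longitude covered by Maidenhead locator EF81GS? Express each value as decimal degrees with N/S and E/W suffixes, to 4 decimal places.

Field E=4, F=5: +4·20° lon, +5·10° lat → SW at lon -100°, lat -40°.
Square 8, 1: +8·2° lon, +1·1° lat → SW at lon -84°, lat -39°.
Subsquare g=6, s=18: +6·0.0833333° lon, +18·0.0416667° lat → SW at lon -83.5°, lat -38.25°.
Cell spans 0.0833333° lon × 0.0416667° lat. NE corner is SW corner plus one full cell.
latitude 38.2083° S, longitude 83.4167° W.

38.2083° S, 83.4167° W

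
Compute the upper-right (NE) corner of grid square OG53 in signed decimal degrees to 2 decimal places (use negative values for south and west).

-26.00, 112.00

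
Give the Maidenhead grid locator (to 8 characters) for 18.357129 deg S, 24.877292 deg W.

HH71np44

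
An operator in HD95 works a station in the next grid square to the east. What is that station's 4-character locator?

ID05

Longitude square 9; +1 → 10, wraps to 0, carry into field.
Longitude field H = 7; +1 → 8 = I.
The latitude characters are unchanged.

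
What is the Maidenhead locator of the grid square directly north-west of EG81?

Longitude square 8; −1 → 7.
Latitude square 1; +1 → 2.

EG72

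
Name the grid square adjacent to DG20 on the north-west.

DG11

Longitude square 2; −1 → 1.
Latitude square 0; +1 → 1.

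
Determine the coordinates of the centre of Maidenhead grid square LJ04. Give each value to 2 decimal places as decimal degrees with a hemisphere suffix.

4.50° N, 41.00° E

Field L=11, J=9: +11·20° lon, +9·10° lat → SW at lon 40°, lat 0°.
Square 0, 4: +0·2° lon, +4·1° lat → SW at lon 40°, lat 4°.
Cell spans 2° lon × 1° lat. Centre is SW corner plus half of each.
latitude 4.50° N, longitude 41.00° E.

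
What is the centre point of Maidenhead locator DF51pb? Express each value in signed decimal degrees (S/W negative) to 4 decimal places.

Field D=3, F=5: +3·20° lon, +5·10° lat → SW at lon -120°, lat -40°.
Square 5, 1: +5·2° lon, +1·1° lat → SW at lon -110°, lat -39°.
Subsquare p=15, b=1: +15·0.0833333° lon, +1·0.0416667° lat → SW at lon -108.75°, lat -38.9583°.
Cell spans 0.0833333° lon × 0.0416667° lat. Centre is SW corner plus half of each.
latitude -38.9375, longitude -108.7083.

-38.9375, -108.7083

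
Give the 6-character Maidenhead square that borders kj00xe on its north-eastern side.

KJ10af

Longitude subsquare x = 23; +1 → 24, wraps to 0 = a, carry into square.
Longitude square 0; +1 → 1.
Latitude subsquare e = 4; +1 → 5 = f.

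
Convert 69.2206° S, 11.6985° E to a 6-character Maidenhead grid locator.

JC50us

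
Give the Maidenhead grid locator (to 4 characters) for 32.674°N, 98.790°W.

EM02

Shift to the Maidenhead origin (180°W, 90°S): lon 81.21, lat 122.67.
Field: 81.21/20 → 4 → E, 122.67/10 → 12 → M; chars EM.
Square: 1.21/2 → 0, 2.67/1 → 2; chars 02.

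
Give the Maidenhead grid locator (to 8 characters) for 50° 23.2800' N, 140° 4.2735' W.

BO90xj13

Offset from 180°W / 90°S: lon 39.92878°, lat 140.38800°.
Field: 39.92878/20 → 1 → B, 140.38800/10 → 14 → O; chars BO.
Square: 19.92878/2 → 9, 0.38800/1 → 0; chars 90.
Subsquare: 1.92878/0.0833333 → 23 → x, 0.38800/0.0416667 → 9 → j; chars xj.
Extended square: 0.01211/0.00833333 → 1, 0.01300/0.00416667 → 3; chars 13.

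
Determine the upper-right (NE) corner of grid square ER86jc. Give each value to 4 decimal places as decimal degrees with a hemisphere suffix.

86.1250° N, 83.1667° W

Field E=4, R=17: +4·20° lon, +17·10° lat → SW at lon -100°, lat 80°.
Square 8, 6: +8·2° lon, +6·1° lat → SW at lon -84°, lat 86°.
Subsquare j=9, c=2: +9·0.0833333° lon, +2·0.0416667° lat → SW at lon -83.25°, lat 86.0833°.
Cell spans 0.0833333° lon × 0.0416667° lat. NE corner is SW corner plus one full cell.
latitude 86.1250° N, longitude 83.1667° W.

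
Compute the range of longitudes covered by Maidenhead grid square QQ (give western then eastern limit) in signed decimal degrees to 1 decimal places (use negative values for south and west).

Field Q=16, Q=16: +16·20° lon, +16·10° lat → SW at lon 140°, lat 70°.
Cell spans 20° lon × 10° lat.
west 140.0, east 160.0.

140.0, 160.0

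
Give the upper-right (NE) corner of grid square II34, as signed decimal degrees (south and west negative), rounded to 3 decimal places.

-5.000, -12.000

Field I=8, I=8: +8·20° lon, +8·10° lat → SW at lon -20°, lat -10°.
Square 3, 4: +3·2° lon, +4·1° lat → SW at lon -14°, lat -6°.
Cell spans 2° lon × 1° lat. NE corner is SW corner plus one full cell.
latitude -5.000, longitude -12.000.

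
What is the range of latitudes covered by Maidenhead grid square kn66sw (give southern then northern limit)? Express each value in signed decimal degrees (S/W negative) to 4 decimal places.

46.9167, 46.9583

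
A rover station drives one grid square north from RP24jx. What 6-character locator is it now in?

RP25ja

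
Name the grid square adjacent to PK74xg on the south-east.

PK84af

Longitude subsquare x = 23; +1 → 24, wraps to 0 = a, carry into square.
Longitude square 7; +1 → 8.
Latitude subsquare g = 6; −1 → 5 = f.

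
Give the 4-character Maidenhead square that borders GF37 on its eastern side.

GF47

Longitude square 3; +1 → 4.
The latitude characters are unchanged.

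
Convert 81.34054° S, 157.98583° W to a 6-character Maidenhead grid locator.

BA18ap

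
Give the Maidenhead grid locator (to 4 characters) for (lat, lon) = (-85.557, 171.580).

Add 180° to longitude and 90° to latitude: 351.58, 4.44.
Field (20°×10°, letters A–R): 351.58/20 → 17 → R, 4.44/10 → 0 → A; chars RA.
Square (2°×1°, digits 0–9): 11.58/2 → 5, 4.44/1 → 4; chars 54.

RA54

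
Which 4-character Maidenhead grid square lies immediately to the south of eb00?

EA09

Latitude square 0; −1 → -1, wraps to 9, carry into field.
Latitude field B = 1; −1 → 0 = A.
The longitude characters are unchanged.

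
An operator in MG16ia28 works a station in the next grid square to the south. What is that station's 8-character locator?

MG16ia27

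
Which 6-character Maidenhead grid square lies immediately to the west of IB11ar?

IB01xr

Longitude subsquare a = 0; −1 → -1, wraps to 23 = x, carry into square.
Longitude square 1; −1 → 0.
The latitude characters are unchanged.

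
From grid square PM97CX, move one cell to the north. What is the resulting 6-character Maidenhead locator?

PM98ca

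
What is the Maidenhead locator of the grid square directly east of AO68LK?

AO68mk

Longitude subsquare l = 11; +1 → 12 = m.
The latitude characters are unchanged.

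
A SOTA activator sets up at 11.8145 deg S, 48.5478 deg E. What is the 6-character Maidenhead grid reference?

LH48ge

Offset from 180°W / 90°S: lon 228.5478°, lat 78.1855°.
Field: 228.5478/20 → 11 → L, 78.1855/10 → 7 → H; chars LH.
Square: 8.5478/2 → 4, 8.1855/1 → 8; chars 48.
Subsquare: 0.5478/0.0833333 → 6 → g, 0.1855/0.0416667 → 4 → e; chars ge.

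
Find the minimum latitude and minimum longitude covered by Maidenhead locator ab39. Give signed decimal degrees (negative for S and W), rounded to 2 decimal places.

-71.00, -174.00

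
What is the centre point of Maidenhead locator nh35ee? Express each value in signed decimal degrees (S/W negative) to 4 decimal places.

Field N=13, H=7: +13·20° lon, +7·10° lat → SW at lon 80°, lat -20°.
Square 3, 5: +3·2° lon, +5·1° lat → SW at lon 86°, lat -15°.
Subsquare e=4, e=4: +4·0.0833333° lon, +4·0.0416667° lat → SW at lon 86.3333°, lat -14.8333°.
Cell spans 0.0833333° lon × 0.0416667° lat. Centre is SW corner plus half of each.
latitude -14.8125, longitude 86.3750.

-14.8125, 86.3750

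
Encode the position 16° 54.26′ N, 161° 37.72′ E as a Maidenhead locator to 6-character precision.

Shift to the Maidenhead origin (180°W, 90°S): lon 341.6287, lat 106.9043.
Field: lon ⌊341.6287/20⌋ = 17 → R; lat ⌊106.9043/10⌋ = 10 → K.
Square: lon ⌊1.6287/2⌋ = 0; lat ⌊6.9043/1⌋ = 6.
Subsquare: lon ⌊1.6287/0.0833333⌋ = 19 → t; lat ⌊0.9043/0.0416667⌋ = 21 → v.

RK06tv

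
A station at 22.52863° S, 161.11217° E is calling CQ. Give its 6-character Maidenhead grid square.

RG07nl

Shift to the Maidenhead origin (180°W, 90°S): lon 341.1122, lat 67.4714.
Field: 341.1122/20 → 17 → R, 67.4714/10 → 6 → G; chars RG.
Square: 1.1122/2 → 0, 7.4714/1 → 7; chars 07.
Subsquare: 1.1122/0.0833333 → 13 → n, 0.4714/0.0416667 → 11 → l; chars nl.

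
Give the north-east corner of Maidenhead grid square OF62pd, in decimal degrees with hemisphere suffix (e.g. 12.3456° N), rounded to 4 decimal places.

37.8333° S, 113.3333° E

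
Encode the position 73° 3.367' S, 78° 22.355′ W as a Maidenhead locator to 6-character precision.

FB06tw

Shift to the Maidenhead origin (180°W, 90°S): lon 101.6274, lat 16.9439.
Field (20°×10°, letters A–R): 101.6274/20 → 5 → F, 16.9439/10 → 1 → B; chars FB.
Square (2°×1°, digits 0–9): 1.6274/2 → 0, 6.9439/1 → 6; chars 06.
Subsquare (5′×2.5′, letters a–x): 1.6274/0.0833333 → 19 → t, 0.9439/0.0416667 → 22 → w; chars tw.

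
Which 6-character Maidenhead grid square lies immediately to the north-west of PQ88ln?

Longitude subsquare l = 11; −1 → 10 = k.
Latitude subsquare n = 13; +1 → 14 = o.

PQ88ko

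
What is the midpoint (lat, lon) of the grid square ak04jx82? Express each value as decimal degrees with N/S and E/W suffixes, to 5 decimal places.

Field A=0, K=10: +0·20° lon, +10·10° lat → SW at lon -180°, lat 10°.
Square 0, 4: +0·2° lon, +4·1° lat → SW at lon -180°, lat 14°.
Subsquare j=9, x=23: +9·0.0833333° lon, +23·0.0416667° lat → SW at lon -179.25°, lat 14.9583°.
Extended square 8, 2: +8·0.00833333° lon, +2·0.00416667° lat → SW at lon -179.183°, lat 14.9667°.
Cell spans 0.00833333° lon × 0.00416667° lat. Centre is SW corner plus half of each.
latitude 14.96875° N, longitude 179.17917° W.

14.96875° N, 179.17917° W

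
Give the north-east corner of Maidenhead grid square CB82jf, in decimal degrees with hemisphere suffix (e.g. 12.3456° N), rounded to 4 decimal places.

Field C=2, B=1: +2·20° lon, +1·10° lat → SW at lon -140°, lat -80°.
Square 8, 2: +8·2° lon, +2·1° lat → SW at lon -124°, lat -78°.
Subsquare j=9, f=5: +9·0.0833333° lon, +5·0.0416667° lat → SW at lon -123.25°, lat -77.7917°.
Cell spans 0.0833333° lon × 0.0416667° lat. NE corner is SW corner plus one full cell.
latitude 77.7500° S, longitude 123.1667° W.

77.7500° S, 123.1667° W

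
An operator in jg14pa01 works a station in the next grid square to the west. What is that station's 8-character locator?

Longitude extended square 0; −1 → -1, wraps to 9, carry into subsquare.
Longitude subsquare p = 15; −1 → 14 = o.
The latitude characters are unchanged.

JG14oa91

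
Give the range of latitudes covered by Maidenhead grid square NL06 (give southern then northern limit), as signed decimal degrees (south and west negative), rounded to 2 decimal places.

Field N=13, L=11: +13·20° lon, +11·10° lat → SW at lon 80°, lat 20°.
Square 0, 6: +0·2° lon, +6·1° lat → SW at lon 80°, lat 26°.
Cell spans 2° lon × 1° lat.
south 26.00, north 27.00.

26.00, 27.00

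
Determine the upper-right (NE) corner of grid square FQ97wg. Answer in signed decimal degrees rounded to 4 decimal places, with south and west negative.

Field F=5, Q=16: +5·20° lon, +16·10° lat → SW at lon -80°, lat 70°.
Square 9, 7: +9·2° lon, +7·1° lat → SW at lon -62°, lat 77°.
Subsquare w=22, g=6: +22·0.0833333° lon, +6·0.0416667° lat → SW at lon -60.1667°, lat 77.25°.
Cell spans 0.0833333° lon × 0.0416667° lat. NE corner is SW corner plus one full cell.
latitude 77.2917, longitude -60.0833.

77.2917, -60.0833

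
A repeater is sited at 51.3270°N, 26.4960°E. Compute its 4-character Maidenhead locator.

KO31

Shift to the Maidenhead origin (180°W, 90°S): lon 206.50, lat 141.33.
Field (20°×10°, letters A–R): lon ⌊206.50/20⌋ = 10 → K; lat ⌊141.33/10⌋ = 14 → O.
Square (2°×1°, digits 0–9): lon ⌊6.50/2⌋ = 3; lat ⌊1.33/1⌋ = 1.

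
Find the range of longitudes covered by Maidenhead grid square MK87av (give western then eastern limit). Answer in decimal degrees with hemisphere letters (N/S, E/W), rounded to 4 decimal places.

Field M=12, K=10: +12·20° lon, +10·10° lat → SW at lon 60°, lat 10°.
Square 8, 7: +8·2° lon, +7·1° lat → SW at lon 76°, lat 17°.
Subsquare a=0, v=21: +0·0.0833333° lon, +21·0.0416667° lat → SW at lon 76°, lat 17.875°.
Cell spans 0.0833333° lon × 0.0416667° lat.
west 76.0000° E, east 76.0833° E.

76.0000° E, 76.0833° E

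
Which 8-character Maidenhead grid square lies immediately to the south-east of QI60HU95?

QI60iu04

Longitude extended square 9; +1 → 10, wraps to 0, carry into subsquare.
Longitude subsquare h = 7; +1 → 8 = i.
Latitude extended square 5; −1 → 4.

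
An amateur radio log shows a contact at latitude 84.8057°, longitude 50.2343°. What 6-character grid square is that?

LR54ct

Offset from 180°W / 90°S: lon 230.2343°, lat 174.8057°.
Field: 230.2343/20 → 11 → L, 174.8057/10 → 17 → R; chars LR.
Square: 10.2343/2 → 5, 4.8057/1 → 4; chars 54.
Subsquare: 0.2343/0.0833333 → 2 → c, 0.8057/0.0416667 → 19 → t; chars ct.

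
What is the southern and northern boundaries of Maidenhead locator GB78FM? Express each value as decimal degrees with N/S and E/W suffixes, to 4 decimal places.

Field G=6, B=1: +6·20° lon, +1·10° lat → SW at lon -60°, lat -80°.
Square 7, 8: +7·2° lon, +8·1° lat → SW at lon -46°, lat -72°.
Subsquare f=5, m=12: +5·0.0833333° lon, +12·0.0416667° lat → SW at lon -45.5833°, lat -71.5°.
Cell spans 0.0833333° lon × 0.0416667° lat.
south 71.5000° S, north 71.4583° S.

71.5000° S, 71.4583° S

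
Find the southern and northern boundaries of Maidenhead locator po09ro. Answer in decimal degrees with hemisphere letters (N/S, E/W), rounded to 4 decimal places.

Field P=15, O=14: +15·20° lon, +14·10° lat → SW at lon 120°, lat 50°.
Square 0, 9: +0·2° lon, +9·1° lat → SW at lon 120°, lat 59°.
Subsquare r=17, o=14: +17·0.0833333° lon, +14·0.0416667° lat → SW at lon 121.417°, lat 59.5833°.
Cell spans 0.0833333° lon × 0.0416667° lat.
south 59.5833° N, north 59.6250° N.

59.5833° N, 59.6250° N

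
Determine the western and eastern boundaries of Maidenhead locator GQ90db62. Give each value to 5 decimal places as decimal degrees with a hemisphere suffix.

Field G=6, Q=16: +6·20° lon, +16·10° lat → SW at lon -60°, lat 70°.
Square 9, 0: +9·2° lon, +0·1° lat → SW at lon -42°, lat 70°.
Subsquare d=3, b=1: +3·0.0833333° lon, +1·0.0416667° lat → SW at lon -41.75°, lat 70.0417°.
Extended square 6, 2: +6·0.00833333° lon, +2·0.00416667° lat → SW at lon -41.7°, lat 70.05°.
Cell spans 0.00833333° lon × 0.00416667° lat.
west 41.70000° W, east 41.69167° W.

41.70000° W, 41.69167° W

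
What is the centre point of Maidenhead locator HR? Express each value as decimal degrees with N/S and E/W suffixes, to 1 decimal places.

Field H=7, R=17: +7·20° lon, +17·10° lat → SW at lon -40°, lat 80°.
Cell spans 20° lon × 10° lat. Centre is SW corner plus half of each.
latitude 85.0° N, longitude 30.0° W.

85.0° N, 30.0° W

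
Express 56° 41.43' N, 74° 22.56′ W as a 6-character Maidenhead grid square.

FO26tq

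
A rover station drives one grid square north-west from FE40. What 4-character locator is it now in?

FE31

Longitude square 4; −1 → 3.
Latitude square 0; +1 → 1.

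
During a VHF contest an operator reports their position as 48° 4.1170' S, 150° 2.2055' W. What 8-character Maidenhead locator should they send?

Shift to the Maidenhead origin (180°W, 90°S): lon 29.96324, lat 41.93138.
Field: lon ⌊29.96324/20⌋ = 1 → B; lat ⌊41.93138/10⌋ = 4 → E.
Square: lon ⌊9.96324/2⌋ = 4; lat ⌊1.93138/1⌋ = 1.
Subsquare: lon ⌊1.96324/0.0833333⌋ = 23 → x; lat ⌊0.93138/0.0416667⌋ = 22 → w.
Extended square: lon ⌊0.04658/0.00833333⌋ = 5; lat ⌊0.01472/0.00416667⌋ = 3.

BE41xw53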